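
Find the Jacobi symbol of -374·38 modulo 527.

By multiplicativity, (-374·38/527) = (-374/527)·(38/527).
First factor (-374/527):
Reduce the numerator: -374 ≡ 153 (mod 527), so (-374/527) = (153/527).
153 ≡ 1 (mod 4), so quadratic reciprocity gives (153/527) = (527/153). Reduce: 527 ≡ 68 (mod 153). Now have (68/153).
Factor out 2: 68 = 2^2·17. Since 153 ≡ 1 (mod 8), (2/153) = +1, and (2/153)^2 = +1. Now have (17/153).
17 ≡ 1 (mod 4), so quadratic reciprocity gives (17/153) = (153/17). Reduce: 153 ≡ 0 (mod 17). Now have (0/17).
The numerator is now 0 with denominator 17 > 1: the symbol is 0.
Second factor (38/527):
Factor out 2: 38 = 2·19. Since 527 ≡ 7 (mod 8), (2/527) = +1. Now have (19/527).
Both 19 ≡ 3 and 527 ≡ 3 (mod 4), so reciprocity gives (19/527) = -(527/19). Reduce: 527 ≡ 14 (mod 19). Now have -(14/19).
Factor out 2: 14 = 2·7. Since 19 ≡ 3 (mod 8), (2/19) = -1. Now have (7/19).
Both 7 ≡ 3 and 19 ≡ 3 (mod 4), so reciprocity gives (7/19) = -(19/7). Reduce: 19 ≡ 5 (mod 7). Now have -(5/7).
5 ≡ 1 (mod 4), so quadratic reciprocity gives (5/7) = (7/5). Reduce: 7 ≡ 2 (mod 5). Now have -(2/5).
Factor out 2: 2 = 2. Since 5 ≡ 5 (mod 8), (2/5) = -1. Now have (1/5).
(1/5) = 1. Collecting the sign factors: 1.
Product: (0)·(1) = 0.

0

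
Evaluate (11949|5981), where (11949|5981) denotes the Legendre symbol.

Reduce the numerator: 11949 ≡ 5968 (mod 5981), so (11949|5981) = (5968|5981).
Factor out 2: 5968 = 2^4·373. Since 5981 ≡ 5 (mod 8), (2|5981) = -1, and (2|5981)^4 = +1. Now have (373|5981).
373 ≡ 1 (mod 4), so quadratic reciprocity gives (373|5981) = (5981|373). Reduce: 5981 ≡ 13 (mod 373). Now have (13|373).
13 ≡ 1 (mod 4), so quadratic reciprocity gives (13|373) = (373|13). Reduce: 373 ≡ 9 (mod 13). Now have (9|13).
9 ≡ 1 (mod 4), so quadratic reciprocity gives (9|13) = (13|9). Reduce: 13 ≡ 4 (mod 9). Now have (4|9).
Factor out 2: 4 = 2^2. Since 9 ≡ 1 (mod 8), (2|9) = +1, and (2|9)^2 = +1. Now have (1|9).
(1|9) = 1. Collecting the sign factors: 1.

1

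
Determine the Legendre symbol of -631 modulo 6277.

-1

Pull out -1: (-631|6277) = (-1|6277)·(631|6277). Since 6277 ≡ 1 (mod 4), (-1|6277) = +1. Now have (631|6277).
6277 ≡ 1 (mod 4), so quadratic reciprocity gives (631|6277) = (6277|631). Reduce: 6277 ≡ 598 (mod 631). Now have (598|631).
Factor out 2: 598 = 2·299. Since 631 ≡ 7 (mod 8), (2|631) = +1. Now have (299|631).
Both 299 ≡ 3 and 631 ≡ 3 (mod 4), so reciprocity gives (299|631) = -(631|299). Reduce: 631 ≡ 33 (mod 299). Now have -(33|299).
33 ≡ 1 (mod 4), so quadratic reciprocity gives (33|299) = (299|33). Reduce: 299 ≡ 2 (mod 33). Now have -(2|33).
Factor out 2: 2 = 2. Since 33 ≡ 1 (mod 8), (2|33) = +1. Now have -(1|33).
(1|33) = 1. Collecting the sign factors: -1.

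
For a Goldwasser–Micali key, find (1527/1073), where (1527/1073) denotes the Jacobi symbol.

(1527/1073)
  = (454/1073)    [1527 ≡ 454 mod 1073]
  = (227/1073)    [1073 ≡ 1 mod 8 ⇒ (2/1073) = +1]
  = (1073/227)    [QR: 1073 ≡ 1 mod 4, sign kept]
  = (165/227)    [1073 ≡ 165 mod 227]
  = (227/165)    [QR: 165 ≡ 1 mod 4, sign kept]
  = (62/165)    [227 ≡ 62 mod 165]
  = -(31/165)    [165 ≡ 5 mod 8 ⇒ (2/165) = -1]
  = -(165/31)    [QR: 165 ≡ 1 mod 4, sign kept]
  = -(10/31)    [165 ≡ 10 mod 31]
  = -(5/31)    [31 ≡ 7 mod 8 ⇒ (2/31) = +1]
  = -(31/5)    [QR: 5 ≡ 1 mod 4, sign kept]
  = -(1/5)    [31 ≡ 1 mod 5]
  = -1    [(1/5) = 1]

-1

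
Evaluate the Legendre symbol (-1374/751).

(-1374/751)
  = (128/751)    [-1374 ≡ 128 mod 751]
  = (1/751)    [751 ≡ 7 mod 8 ⇒ (2/751)^7 = +1]
  = 1    [(1/751) = 1]

1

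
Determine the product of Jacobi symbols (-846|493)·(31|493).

By multiplicativity, (-846·31|493) = (-846|493)·(31|493).
First factor (-846|493):
Reduce the numerator: -846 ≡ 140 (mod 493), so (-846|493) = (140|493).
Factor out 2: 140 = 2^2·35. Since 493 ≡ 5 (mod 8), (2|493) = -1, and (2|493)^2 = +1. Now have (35|493).
493 ≡ 1 (mod 4), so quadratic reciprocity gives (35|493) = (493|35). Reduce: 493 ≡ 3 (mod 35). Now have (3|35).
Both 3 ≡ 3 and 35 ≡ 3 (mod 4), so reciprocity gives (3|35) = -(35|3). Reduce: 35 ≡ 2 (mod 3). Now have -(2|3).
Factor out 2: 2 = 2. Since 3 ≡ 3 (mod 8), (2|3) = -1. Now have (1|3).
(1|3) = 1. Collecting the sign factors: 1.
Second factor (31|493):
493 ≡ 1 (mod 4), so quadratic reciprocity gives (31|493) = (493|31). Reduce: 493 ≡ 28 (mod 31). Now have (28|31).
Factor out 2: 28 = 2^2·7. Since 31 ≡ 7 (mod 8), (2|31) = +1, and (2|31)^2 = +1. Now have (7|31).
Both 7 ≡ 3 and 31 ≡ 3 (mod 4), so reciprocity gives (7|31) = -(31|7). Reduce: 31 ≡ 3 (mod 7). Now have -(3|7).
Both 3 ≡ 3 and 7 ≡ 3 (mod 4), so reciprocity gives (3|7) = -(7|3). Reduce: 7 ≡ 1 (mod 3). Now have (1|3).
(1|3) = 1. Collecting the sign factors: 1.
Product: (1)·(1) = 1.

1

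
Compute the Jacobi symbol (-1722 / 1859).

Reduce the numerator: -1722 ≡ 137 (mod 1859), so (-1722 / 1859) = (137 / 1859).
137 ≡ 1 (mod 4), so quadratic reciprocity gives (137 / 1859) = (1859 / 137). Reduce: 1859 ≡ 78 (mod 137). Now have (78 / 137).
Factor out 2: 78 = 2·39. Since 137 ≡ 1 (mod 8), (2 / 137) = +1. Now have (39 / 137).
137 ≡ 1 (mod 4), so quadratic reciprocity gives (39 / 137) = (137 / 39). Reduce: 137 ≡ 20 (mod 39). Now have (20 / 39).
Factor out 2: 20 = 2^2·5. Since 39 ≡ 7 (mod 8), (2 / 39) = +1, and (2 / 39)^2 = +1. Now have (5 / 39).
5 ≡ 1 (mod 4), so quadratic reciprocity gives (5 / 39) = (39 / 5). Reduce: 39 ≡ 4 (mod 5). Now have (4 / 5).
Factor out 2: 4 = 2^2. Since 5 ≡ 5 (mod 8), (2 / 5) = -1, and (2 / 5)^2 = +1. Now have (1 / 5).
(1 / 5) = 1. Collecting the sign factors: 1.

1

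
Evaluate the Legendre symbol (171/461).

1

461 ≡ 1 (mod 4), so quadratic reciprocity gives (171/461) = (461/171). Reduce: 461 ≡ 119 (mod 171). Now have (119/171).
Both 119 ≡ 3 and 171 ≡ 3 (mod 4), so reciprocity gives (119/171) = -(171/119). Reduce: 171 ≡ 52 (mod 119). Now have -(52/119).
Factor out 2: 52 = 2^2·13. Since 119 ≡ 7 (mod 8), (2/119) = +1, and (2/119)^2 = +1. Now have -(13/119).
13 ≡ 1 (mod 4), so quadratic reciprocity gives (13/119) = (119/13). Reduce: 119 ≡ 2 (mod 13). Now have -(2/13).
Factor out 2: 2 = 2. Since 13 ≡ 5 (mod 8), (2/13) = -1. Now have (1/13).
(1/13) = 1. Collecting the sign factors: 1.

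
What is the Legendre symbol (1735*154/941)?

1

By multiplicativity, (1735·154/941) = (1735/941)·(154/941).
First factor (1735/941):
Reduce the numerator: 1735 ≡ 794 (mod 941), so (1735/941) = (794/941).
Factor out 2: 794 = 2·397. Since 941 ≡ 5 (mod 8), (2/941) = -1. Now have -(397/941).
397 ≡ 1 (mod 4), so quadratic reciprocity gives (397/941) = (941/397). Reduce: 941 ≡ 147 (mod 397). Now have -(147/397).
397 ≡ 1 (mod 4), so quadratic reciprocity gives (147/397) = (397/147). Reduce: 397 ≡ 103 (mod 147). Now have -(103/147).
Both 103 ≡ 3 and 147 ≡ 3 (mod 4), so reciprocity gives (103/147) = -(147/103). Reduce: 147 ≡ 44 (mod 103). Now have (44/103).
Factor out 2: 44 = 2^2·11. Since 103 ≡ 7 (mod 8), (2/103) = +1, and (2/103)^2 = +1. Now have (11/103).
Both 11 ≡ 3 and 103 ≡ 3 (mod 4), so reciprocity gives (11/103) = -(103/11). Reduce: 103 ≡ 4 (mod 11). Now have -(4/11).
Factor out 2: 4 = 2^2. Since 11 ≡ 3 (mod 8), (2/11) = -1, and (2/11)^2 = +1. Now have -(1/11).
(1/11) = 1. Collecting the sign factors: -1.
Second factor (154/941):
Factor out 2: 154 = 2·77. Since 941 ≡ 5 (mod 8), (2/941) = -1. Now have -(77/941).
77 ≡ 1 (mod 4), so quadratic reciprocity gives (77/941) = (941/77). Reduce: 941 ≡ 17 (mod 77). Now have -(17/77).
17 ≡ 1 (mod 4), so quadratic reciprocity gives (17/77) = (77/17). Reduce: 77 ≡ 9 (mod 17). Now have -(9/17).
9 ≡ 1 (mod 4), so quadratic reciprocity gives (9/17) = (17/9). Reduce: 17 ≡ 8 (mod 9). Now have -(8/9).
Factor out 2: 8 = 2^3. Since 9 ≡ 1 (mod 8), (2/9) = +1, and (2/9)^3 = +1. Now have -(1/9).
(1/9) = 1. Collecting the sign factors: -1.
Product: (-1)·(-1) = 1.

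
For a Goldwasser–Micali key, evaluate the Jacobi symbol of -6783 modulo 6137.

0

(-6783/6137)
  = (5491/6137)    [-6783 ≡ 5491 mod 6137]
  = (6137/5491)    [QR: 6137 ≡ 1 mod 4, sign kept]
  = (646/5491)    [6137 ≡ 646 mod 5491]
  = -(323/5491)    [5491 ≡ 3 mod 8 ⇒ (2/5491) = -1]
  = (5491/323)    [QR: both ≡ 3 mod 4, sign flips]
  = (0/323)    [5491 ≡ 0 mod 323]
  = 0    [numerator 0, gcd > 1]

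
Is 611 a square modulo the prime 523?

(611/523)
  = (88/523)    [611 ≡ 88 mod 523]
  = -(11/523)    [523 ≡ 3 mod 8 ⇒ (2/523)^3 = -1]
  = (523/11)    [QR: both ≡ 3 mod 4, sign flips]
  = (6/11)    [523 ≡ 6 mod 11]
  = -(3/11)    [11 ≡ 3 mod 8 ⇒ (2/11) = -1]
  = (11/3)    [QR: both ≡ 3 mod 4, sign flips]
  = (2/3)    [11 ≡ 2 mod 3]
  = -(1/3)    [3 ≡ 3 mod 8 ⇒ (2/3) = -1]
  = -1    [(1/3) = 1]
(611/523) = -1, and 523 is prime, so 611 is not a quadratic residue mod 523.

no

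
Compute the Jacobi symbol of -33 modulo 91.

-1

(-33/91)
  = -(33/91)    [91 ≡ 3 mod 4 ⇒ (-1/91) = -1]
  = -(91/33)    [QR: 33 ≡ 1 mod 4, sign kept]
  = -(25/33)    [91 ≡ 25 mod 33]
  = -(33/25)    [QR: 25 ≡ 1 mod 4, sign kept]
  = -(8/25)    [33 ≡ 8 mod 25]
  = -(1/25)    [25 ≡ 1 mod 8 ⇒ (2/25)^3 = +1]
  = -1    [(1/25) = 1]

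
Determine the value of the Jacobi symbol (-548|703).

Reduce the numerator: -548 ≡ 155 (mod 703), so (-548|703) = (155|703).
Both 155 ≡ 3 and 703 ≡ 3 (mod 4), so reciprocity gives (155|703) = -(703|155). Reduce: 703 ≡ 83 (mod 155). Now have -(83|155).
Both 83 ≡ 3 and 155 ≡ 3 (mod 4), so reciprocity gives (83|155) = -(155|83). Reduce: 155 ≡ 72 (mod 83). Now have (72|83).
Factor out 2: 72 = 2^3·9. Since 83 ≡ 3 (mod 8), (2|83) = -1, and (2|83)^3 = -1. Now have -(9|83).
9 ≡ 1 (mod 4), so quadratic reciprocity gives (9|83) = (83|9). Reduce: 83 ≡ 2 (mod 9). Now have -(2|9).
Factor out 2: 2 = 2. Since 9 ≡ 1 (mod 8), (2|9) = +1. Now have -(1|9).
(1|9) = 1. Collecting the sign factors: -1.

-1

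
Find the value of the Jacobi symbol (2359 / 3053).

-1

(2359 / 3053)
  = (3053 / 2359)    [QR: 3053 ≡ 1 mod 4, sign kept]
  = (694 / 2359)    [3053 ≡ 694 mod 2359]
  = (347 / 2359)    [2359 ≡ 7 mod 8 ⇒ (2 / 2359) = +1]
  = -(2359 / 347)    [QR: both ≡ 3 mod 4, sign flips]
  = -(277 / 347)    [2359 ≡ 277 mod 347]
  = -(347 / 277)    [QR: 277 ≡ 1 mod 4, sign kept]
  = -(70 / 277)    [347 ≡ 70 mod 277]
  = (35 / 277)    [277 ≡ 5 mod 8 ⇒ (2 / 277) = -1]
  = (277 / 35)    [QR: 277 ≡ 1 mod 4, sign kept]
  = (32 / 35)    [277 ≡ 32 mod 35]
  = -(1 / 35)    [35 ≡ 3 mod 8 ⇒ (2 / 35)^5 = -1]
  = -1    [(1 / 35) = 1]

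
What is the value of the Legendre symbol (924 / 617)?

-1

Reduce the numerator: 924 ≡ 307 (mod 617), so (924 / 617) = (307 / 617).
617 ≡ 1 (mod 4), so quadratic reciprocity gives (307 / 617) = (617 / 307). Reduce: 617 ≡ 3 (mod 307). Now have (3 / 307).
Both 3 ≡ 3 and 307 ≡ 3 (mod 4), so reciprocity gives (3 / 307) = -(307 / 3). Reduce: 307 ≡ 1 (mod 3). Now have -(1 / 3).
(1 / 3) = 1. Collecting the sign factors: -1.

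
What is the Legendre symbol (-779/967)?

(-779/967)
  = (188/967)    [-779 ≡ 188 mod 967]
  = (47/967)    [967 ≡ 7 mod 8 ⇒ (2/967)^2 = +1]
  = -(967/47)    [QR: both ≡ 3 mod 4, sign flips]
  = -(27/47)    [967 ≡ 27 mod 47]
  = (47/27)    [QR: both ≡ 3 mod 4, sign flips]
  = (20/27)    [47 ≡ 20 mod 27]
  = (5/27)    [27 ≡ 3 mod 8 ⇒ (2/27)^2 = +1]
  = (27/5)    [QR: 5 ≡ 1 mod 4, sign kept]
  = (2/5)    [27 ≡ 2 mod 5]
  = -(1/5)    [5 ≡ 5 mod 8 ⇒ (2/5) = -1]
  = -1    [(1/5) = 1]

-1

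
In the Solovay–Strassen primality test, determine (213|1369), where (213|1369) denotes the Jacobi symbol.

(213|1369)
  = (1369|213)    [QR: 213 ≡ 1 mod 4, sign kept]
  = (91|213)    [1369 ≡ 91 mod 213]
  = (213|91)    [QR: 213 ≡ 1 mod 4, sign kept]
  = (31|91)    [213 ≡ 31 mod 91]
  = -(91|31)    [QR: both ≡ 3 mod 4, sign flips]
  = -(29|31)    [91 ≡ 29 mod 31]
  = -(31|29)    [QR: 29 ≡ 1 mod 4, sign kept]
  = -(2|29)    [31 ≡ 2 mod 29]
  = (1|29)    [29 ≡ 5 mod 8 ⇒ (2|29) = -1]
  = 1    [(1|29) = 1]

1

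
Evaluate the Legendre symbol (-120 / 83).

-1

(-120 / 83)
  = -(120 / 83)    [83 ≡ 3 mod 4 ⇒ (-1 / 83) = -1]
  = -(37 / 83)    [120 ≡ 37 mod 83]
  = -(83 / 37)    [QR: 37 ≡ 1 mod 4, sign kept]
  = -(9 / 37)    [83 ≡ 9 mod 37]
  = -(37 / 9)    [QR: 9 ≡ 1 mod 4, sign kept]
  = -(1 / 9)    [37 ≡ 1 mod 9]
  = -1    [(1 / 9) = 1]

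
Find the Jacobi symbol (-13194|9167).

(-13194|9167)
  = (5140|9167)    [-13194 ≡ 5140 mod 9167]
  = (1285|9167)    [9167 ≡ 7 mod 8 ⇒ (2|9167)^2 = +1]
  = (9167|1285)    [QR: 1285 ≡ 1 mod 4, sign kept]
  = (172|1285)    [9167 ≡ 172 mod 1285]
  = (43|1285)    [1285 ≡ 5 mod 8 ⇒ (2|1285)^2 = +1]
  = (1285|43)    [QR: 1285 ≡ 1 mod 4, sign kept]
  = (38|43)    [1285 ≡ 38 mod 43]
  = -(19|43)    [43 ≡ 3 mod 8 ⇒ (2|43) = -1]
  = (43|19)    [QR: both ≡ 3 mod 4, sign flips]
  = (5|19)    [43 ≡ 5 mod 19]
  = (19|5)    [QR: 5 ≡ 1 mod 4, sign kept]
  = (4|5)    [19 ≡ 4 mod 5]
  = (1|5)    [5 ≡ 5 mod 8 ⇒ (2|5)^2 = +1]
  = 1    [(1|5) = 1]

1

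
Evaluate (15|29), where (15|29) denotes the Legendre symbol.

-1

29 ≡ 1 (mod 4), so quadratic reciprocity gives (15|29) = (29|15). Reduce: 29 ≡ 14 (mod 15). Now have (14|15).
Factor out 2: 14 = 2·7. Since 15 ≡ 7 (mod 8), (2|15) = +1. Now have (7|15).
Both 7 ≡ 3 and 15 ≡ 3 (mod 4), so reciprocity gives (7|15) = -(15|7). Reduce: 15 ≡ 1 (mod 7). Now have -(1|7).
(1|7) = 1. Collecting the sign factors: -1.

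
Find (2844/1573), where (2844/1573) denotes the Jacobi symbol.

1

Reduce the numerator: 2844 ≡ 1271 (mod 1573), so (2844/1573) = (1271/1573).
1573 ≡ 1 (mod 4), so quadratic reciprocity gives (1271/1573) = (1573/1271). Reduce: 1573 ≡ 302 (mod 1271). Now have (302/1271).
Factor out 2: 302 = 2·151. Since 1271 ≡ 7 (mod 8), (2/1271) = +1. Now have (151/1271).
Both 151 ≡ 3 and 1271 ≡ 3 (mod 4), so reciprocity gives (151/1271) = -(1271/151). Reduce: 1271 ≡ 63 (mod 151). Now have -(63/151).
Both 63 ≡ 3 and 151 ≡ 3 (mod 4), so reciprocity gives (63/151) = -(151/63). Reduce: 151 ≡ 25 (mod 63). Now have (25/63).
25 ≡ 1 (mod 4), so quadratic reciprocity gives (25/63) = (63/25). Reduce: 63 ≡ 13 (mod 25). Now have (13/25).
13 ≡ 1 (mod 4), so quadratic reciprocity gives (13/25) = (25/13). Reduce: 25 ≡ 12 (mod 13). Now have (12/13).
Factor out 2: 12 = 2^2·3. Since 13 ≡ 5 (mod 8), (2/13) = -1, and (2/13)^2 = +1. Now have (3/13).
13 ≡ 1 (mod 4), so quadratic reciprocity gives (3/13) = (13/3). Reduce: 13 ≡ 1 (mod 3). Now have (1/3).
(1/3) = 1. Collecting the sign factors: 1.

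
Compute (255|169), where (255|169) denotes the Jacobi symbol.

1

Reduce the numerator: 255 ≡ 86 (mod 169), so (255|169) = (86|169).
Factor out 2: 86 = 2·43. Since 169 ≡ 1 (mod 8), (2|169) = +1. Now have (43|169).
169 ≡ 1 (mod 4), so quadratic reciprocity gives (43|169) = (169|43). Reduce: 169 ≡ 40 (mod 43). Now have (40|43).
Factor out 2: 40 = 2^3·5. Since 43 ≡ 3 (mod 8), (2|43) = -1, and (2|43)^3 = -1. Now have -(5|43).
5 ≡ 1 (mod 4), so quadratic reciprocity gives (5|43) = (43|5). Reduce: 43 ≡ 3 (mod 5). Now have -(3|5).
5 ≡ 1 (mod 4), so quadratic reciprocity gives (3|5) = (5|3). Reduce: 5 ≡ 2 (mod 3). Now have -(2|3).
Factor out 2: 2 = 2. Since 3 ≡ 3 (mod 8), (2|3) = -1. Now have (1|3).
(1|3) = 1. Collecting the sign factors: 1.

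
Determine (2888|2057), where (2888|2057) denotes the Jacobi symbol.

Reduce the numerator: 2888 ≡ 831 (mod 2057), so (2888|2057) = (831|2057).
2057 ≡ 1 (mod 4), so quadratic reciprocity gives (831|2057) = (2057|831). Reduce: 2057 ≡ 395 (mod 831). Now have (395|831).
Both 395 ≡ 3 and 831 ≡ 3 (mod 4), so reciprocity gives (395|831) = -(831|395). Reduce: 831 ≡ 41 (mod 395). Now have -(41|395).
41 ≡ 1 (mod 4), so quadratic reciprocity gives (41|395) = (395|41). Reduce: 395 ≡ 26 (mod 41). Now have -(26|41).
Factor out 2: 26 = 2·13. Since 41 ≡ 1 (mod 8), (2|41) = +1. Now have -(13|41).
13 ≡ 1 (mod 4), so quadratic reciprocity gives (13|41) = (41|13). Reduce: 41 ≡ 2 (mod 13). Now have -(2|13).
Factor out 2: 2 = 2. Since 13 ≡ 5 (mod 8), (2|13) = -1. Now have (1|13).
(1|13) = 1. Collecting the sign factors: 1.

1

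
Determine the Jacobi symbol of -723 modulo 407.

(-723 / 407)
  = (91 / 407)    [-723 ≡ 91 mod 407]
  = -(407 / 91)    [QR: both ≡ 3 mod 4, sign flips]
  = -(43 / 91)    [407 ≡ 43 mod 91]
  = (91 / 43)    [QR: both ≡ 3 mod 4, sign flips]
  = (5 / 43)    [91 ≡ 5 mod 43]
  = (43 / 5)    [QR: 5 ≡ 1 mod 4, sign kept]
  = (3 / 5)    [43 ≡ 3 mod 5]
  = (5 / 3)    [QR: 5 ≡ 1 mod 4, sign kept]
  = (2 / 3)    [5 ≡ 2 mod 3]
  = -(1 / 3)    [3 ≡ 3 mod 8 ⇒ (2 / 3) = -1]
  = -1    [(1 / 3) = 1]

-1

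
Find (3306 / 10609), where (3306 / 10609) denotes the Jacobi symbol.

Factor out 2: 3306 = 2·1653. Since 10609 ≡ 1 (mod 8), (2 / 10609) = +1. Now have (1653 / 10609).
1653 ≡ 1 (mod 4), so quadratic reciprocity gives (1653 / 10609) = (10609 / 1653). Reduce: 10609 ≡ 691 (mod 1653). Now have (691 / 1653).
1653 ≡ 1 (mod 4), so quadratic reciprocity gives (691 / 1653) = (1653 / 691). Reduce: 1653 ≡ 271 (mod 691). Now have (271 / 691).
Both 271 ≡ 3 and 691 ≡ 3 (mod 4), so reciprocity gives (271 / 691) = -(691 / 271). Reduce: 691 ≡ 149 (mod 271). Now have -(149 / 271).
149 ≡ 1 (mod 4), so quadratic reciprocity gives (149 / 271) = (271 / 149). Reduce: 271 ≡ 122 (mod 149). Now have -(122 / 149).
Factor out 2: 122 = 2·61. Since 149 ≡ 5 (mod 8), (2 / 149) = -1. Now have (61 / 149).
61 ≡ 1 (mod 4), so quadratic reciprocity gives (61 / 149) = (149 / 61). Reduce: 149 ≡ 27 (mod 61). Now have (27 / 61).
61 ≡ 1 (mod 4), so quadratic reciprocity gives (27 / 61) = (61 / 27). Reduce: 61 ≡ 7 (mod 27). Now have (7 / 27).
Both 7 ≡ 3 and 27 ≡ 3 (mod 4), so reciprocity gives (7 / 27) = -(27 / 7). Reduce: 27 ≡ 6 (mod 7). Now have -(6 / 7).
Factor out 2: 6 = 2·3. Since 7 ≡ 7 (mod 8), (2 / 7) = +1. Now have -(3 / 7).
Both 3 ≡ 3 and 7 ≡ 3 (mod 4), so reciprocity gives (3 / 7) = -(7 / 3). Reduce: 7 ≡ 1 (mod 3). Now have (1 / 3).
(1 / 3) = 1. Collecting the sign factors: 1.

1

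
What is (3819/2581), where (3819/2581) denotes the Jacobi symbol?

1

(3819/2581)
  = (1238/2581)    [3819 ≡ 1238 mod 2581]
  = -(619/2581)    [2581 ≡ 5 mod 8 ⇒ (2/2581) = -1]
  = -(2581/619)    [QR: 2581 ≡ 1 mod 4, sign kept]
  = -(105/619)    [2581 ≡ 105 mod 619]
  = -(619/105)    [QR: 105 ≡ 1 mod 4, sign kept]
  = -(94/105)    [619 ≡ 94 mod 105]
  = -(47/105)    [105 ≡ 1 mod 8 ⇒ (2/105) = +1]
  = -(105/47)    [QR: 105 ≡ 1 mod 4, sign kept]
  = -(11/47)    [105 ≡ 11 mod 47]
  = (47/11)    [QR: both ≡ 3 mod 4, sign flips]
  = (3/11)    [47 ≡ 3 mod 11]
  = -(11/3)    [QR: both ≡ 3 mod 4, sign flips]
  = -(2/3)    [11 ≡ 2 mod 3]
  = (1/3)    [3 ≡ 3 mod 8 ⇒ (2/3) = -1]
  = 1    [(1/3) = 1]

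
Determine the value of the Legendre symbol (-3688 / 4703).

(-3688 / 4703)
  = -(3688 / 4703)    [4703 ≡ 3 mod 4 ⇒ (-1 / 4703) = -1]
  = -(461 / 4703)    [4703 ≡ 7 mod 8 ⇒ (2 / 4703)^3 = +1]
  = -(4703 / 461)    [QR: 461 ≡ 1 mod 4, sign kept]
  = -(93 / 461)    [4703 ≡ 93 mod 461]
  = -(461 / 93)    [QR: 93 ≡ 1 mod 4, sign kept]
  = -(89 / 93)    [461 ≡ 89 mod 93]
  = -(93 / 89)    [QR: 89 ≡ 1 mod 4, sign kept]
  = -(4 / 89)    [93 ≡ 4 mod 89]
  = -(1 / 89)    [89 ≡ 1 mod 8 ⇒ (2 / 89)^2 = +1]
  = -1    [(1 / 89) = 1]

-1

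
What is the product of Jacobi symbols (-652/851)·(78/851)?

1

By multiplicativity, (-652·78/851) = (-652/851)·(78/851).
First factor (-652/851):
(-652/851)
  = (199/851)    [-652 ≡ 199 mod 851]
  = -(851/199)    [QR: both ≡ 3 mod 4, sign flips]
  = -(55/199)    [851 ≡ 55 mod 199]
  = (199/55)    [QR: both ≡ 3 mod 4, sign flips]
  = (34/55)    [199 ≡ 34 mod 55]
  = (17/55)    [55 ≡ 7 mod 8 ⇒ (2/55) = +1]
  = (55/17)    [QR: 17 ≡ 1 mod 4, sign kept]
  = (4/17)    [55 ≡ 4 mod 17]
  = (1/17)    [17 ≡ 1 mod 8 ⇒ (2/17)^2 = +1]
  = 1    [(1/17) = 1]
Second factor (78/851):
(78/851)
  = -(39/851)    [851 ≡ 3 mod 8 ⇒ (2/851) = -1]
  = (851/39)    [QR: both ≡ 3 mod 4, sign flips]
  = (32/39)    [851 ≡ 32 mod 39]
  = (1/39)    [39 ≡ 7 mod 8 ⇒ (2/39)^5 = +1]
  = 1    [(1/39) = 1]
Product: (1)·(1) = 1.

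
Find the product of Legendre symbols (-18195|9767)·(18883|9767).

-1

By multiplicativity, (-18195·18883|9767) = (-18195|9767)·(18883|9767).
First factor (-18195|9767):
(-18195|9767)
  = -(18195|9767)    [9767 ≡ 3 mod 4 ⇒ (-1|9767) = -1]
  = -(8428|9767)    [18195 ≡ 8428 mod 9767]
  = -(2107|9767)    [9767 ≡ 7 mod 8 ⇒ (2|9767)^2 = +1]
  = (9767|2107)    [QR: both ≡ 3 mod 4, sign flips]
  = (1339|2107)    [9767 ≡ 1339 mod 2107]
  = -(2107|1339)    [QR: both ≡ 3 mod 4, sign flips]
  = -(768|1339)    [2107 ≡ 768 mod 1339]
  = -(3|1339)    [1339 ≡ 3 mod 8 ⇒ (2|1339)^8 = +1]
  = (1339|3)    [QR: both ≡ 3 mod 4, sign flips]
  = (1|3)    [1339 ≡ 1 mod 3]
  = 1    [(1|3) = 1]
Second factor (18883|9767):
(18883|9767)
  = (9116|9767)    [18883 ≡ 9116 mod 9767]
  = (2279|9767)    [9767 ≡ 7 mod 8 ⇒ (2|9767)^2 = +1]
  = -(9767|2279)    [QR: both ≡ 3 mod 4, sign flips]
  = -(651|2279)    [9767 ≡ 651 mod 2279]
  = (2279|651)    [QR: both ≡ 3 mod 4, sign flips]
  = (326|651)    [2279 ≡ 326 mod 651]
  = -(163|651)    [651 ≡ 3 mod 8 ⇒ (2|651) = -1]
  = (651|163)    [QR: both ≡ 3 mod 4, sign flips]
  = (162|163)    [651 ≡ 162 mod 163]
  = -(81|163)    [163 ≡ 3 mod 8 ⇒ (2|163) = -1]
  = -(163|81)    [QR: 81 ≡ 1 mod 4, sign kept]
  = -(1|81)    [163 ≡ 1 mod 81]
  = -1    [(1|81) = 1]
Product: (1)·(-1) = -1.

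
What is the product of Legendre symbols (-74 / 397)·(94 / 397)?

1

By multiplicativity, (-74·94 / 397) = (-74 / 397)·(94 / 397).
First factor (-74 / 397):
(-74 / 397)
  = (323 / 397)    [-74 ≡ 323 mod 397]
  = (397 / 323)    [QR: 397 ≡ 1 mod 4, sign kept]
  = (74 / 323)    [397 ≡ 74 mod 323]
  = -(37 / 323)    [323 ≡ 3 mod 8 ⇒ (2 / 323) = -1]
  = -(323 / 37)    [QR: 37 ≡ 1 mod 4, sign kept]
  = -(27 / 37)    [323 ≡ 27 mod 37]
  = -(37 / 27)    [QR: 37 ≡ 1 mod 4, sign kept]
  = -(10 / 27)    [37 ≡ 10 mod 27]
  = (5 / 27)    [27 ≡ 3 mod 8 ⇒ (2 / 27) = -1]
  = (27 / 5)    [QR: 5 ≡ 1 mod 4, sign kept]
  = (2 / 5)    [27 ≡ 2 mod 5]
  = -(1 / 5)    [5 ≡ 5 mod 8 ⇒ (2 / 5) = -1]
  = -1    [(1 / 5) = 1]
Second factor (94 / 397):
(94 / 397)
  = -(47 / 397)    [397 ≡ 5 mod 8 ⇒ (2 / 397) = -1]
  = -(397 / 47)    [QR: 397 ≡ 1 mod 4, sign kept]
  = -(21 / 47)    [397 ≡ 21 mod 47]
  = -(47 / 21)    [QR: 21 ≡ 1 mod 4, sign kept]
  = -(5 / 21)    [47 ≡ 5 mod 21]
  = -(21 / 5)    [QR: 5 ≡ 1 mod 4, sign kept]
  = -(1 / 5)    [21 ≡ 1 mod 5]
  = -1    [(1 / 5) = 1]
Product: (-1)·(-1) = 1.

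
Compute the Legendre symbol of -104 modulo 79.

-1

Reduce the numerator: -104 ≡ 54 (mod 79), so (-104 / 79) = (54 / 79).
Factor out 2: 54 = 2·27. Since 79 ≡ 7 (mod 8), (2 / 79) = +1. Now have (27 / 79).
Both 27 ≡ 3 and 79 ≡ 3 (mod 4), so reciprocity gives (27 / 79) = -(79 / 27). Reduce: 79 ≡ 25 (mod 27). Now have -(25 / 27).
25 ≡ 1 (mod 4), so quadratic reciprocity gives (25 / 27) = (27 / 25). Reduce: 27 ≡ 2 (mod 25). Now have -(2 / 25).
Factor out 2: 2 = 2. Since 25 ≡ 1 (mod 8), (2 / 25) = +1. Now have -(1 / 25).
(1 / 25) = 1. Collecting the sign factors: -1.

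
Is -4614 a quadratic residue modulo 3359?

no

Pull out -1: (-4614/3359) = (-1/3359)·(4614/3359). Since 3359 ≡ 3 (mod 4), (-1/3359) = -1. Now have -(4614/3359).
Reduce the numerator: 4614 ≡ 1255 (mod 3359), so (4614/3359) = (1255/3359).
Both 1255 ≡ 3 and 3359 ≡ 3 (mod 4), so reciprocity gives (1255/3359) = -(3359/1255). Reduce: 3359 ≡ 849 (mod 1255). Now have (849/1255).
849 ≡ 1 (mod 4), so quadratic reciprocity gives (849/1255) = (1255/849). Reduce: 1255 ≡ 406 (mod 849). Now have (406/849).
Factor out 2: 406 = 2·203. Since 849 ≡ 1 (mod 8), (2/849) = +1. Now have (203/849).
849 ≡ 1 (mod 4), so quadratic reciprocity gives (203/849) = (849/203). Reduce: 849 ≡ 37 (mod 203). Now have (37/203).
37 ≡ 1 (mod 4), so quadratic reciprocity gives (37/203) = (203/37). Reduce: 203 ≡ 18 (mod 37). Now have (18/37).
Factor out 2: 18 = 2·9. Since 37 ≡ 5 (mod 8), (2/37) = -1. Now have -(9/37).
9 ≡ 1 (mod 4), so quadratic reciprocity gives (9/37) = (37/9). Reduce: 37 ≡ 1 (mod 9). Now have -(1/9).
(1/9) = 1. Collecting the sign factors: -1.
(-4614/3359) = -1, and 3359 is prime, so -4614 is not a quadratic residue mod 3359.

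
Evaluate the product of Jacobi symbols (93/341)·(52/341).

0

By multiplicativity, (93·52/341) = (93/341)·(52/341).
First factor (93/341):
(93/341)
  = (341/93)    [QR: 93 ≡ 1 mod 4, sign kept]
  = (62/93)    [341 ≡ 62 mod 93]
  = -(31/93)    [93 ≡ 5 mod 8 ⇒ (2/93) = -1]
  = -(93/31)    [QR: 93 ≡ 1 mod 4, sign kept]
  = -(0/31)    [93 ≡ 0 mod 31]
  = 0    [numerator 0, gcd > 1]
Second factor (52/341):
(52/341)
  = (13/341)    [341 ≡ 5 mod 8 ⇒ (2/341)^2 = +1]
  = (341/13)    [QR: 13 ≡ 1 mod 4, sign kept]
  = (3/13)    [341 ≡ 3 mod 13]
  = (13/3)    [QR: 13 ≡ 1 mod 4, sign kept]
  = (1/3)    [13 ≡ 1 mod 3]
  = 1    [(1/3) = 1]
Product: (0)·(1) = 0.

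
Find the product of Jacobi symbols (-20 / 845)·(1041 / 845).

0

By multiplicativity, (-20·1041 / 845) = (-20 / 845)·(1041 / 845).
First factor (-20 / 845):
(-20 / 845)
  = (20 / 845)    [845 ≡ 1 mod 4 ⇒ (-1 / 845) = +1]
  = (5 / 845)    [845 ≡ 5 mod 8 ⇒ (2 / 845)^2 = +1]
  = (845 / 5)    [QR: 5 ≡ 1 mod 4, sign kept]
  = (0 / 5)    [845 ≡ 0 mod 5]
  = 0    [numerator 0, gcd > 1]
Second factor (1041 / 845):
(1041 / 845)
  = (196 / 845)    [1041 ≡ 196 mod 845]
  = (49 / 845)    [845 ≡ 5 mod 8 ⇒ (2 / 845)^2 = +1]
  = (845 / 49)    [QR: 49 ≡ 1 mod 4, sign kept]
  = (12 / 49)    [845 ≡ 12 mod 49]
  = (3 / 49)    [49 ≡ 1 mod 8 ⇒ (2 / 49)^2 = +1]
  = (49 / 3)    [QR: 49 ≡ 1 mod 4, sign kept]
  = (1 / 3)    [49 ≡ 1 mod 3]
  = 1    [(1 / 3) = 1]
Product: (0)·(1) = 0.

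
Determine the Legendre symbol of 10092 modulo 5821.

1

Reduce the numerator: 10092 ≡ 4271 (mod 5821), so (10092/5821) = (4271/5821).
5821 ≡ 1 (mod 4), so quadratic reciprocity gives (4271/5821) = (5821/4271). Reduce: 5821 ≡ 1550 (mod 4271). Now have (1550/4271).
Factor out 2: 1550 = 2·775. Since 4271 ≡ 7 (mod 8), (2/4271) = +1. Now have (775/4271).
Both 775 ≡ 3 and 4271 ≡ 3 (mod 4), so reciprocity gives (775/4271) = -(4271/775). Reduce: 4271 ≡ 396 (mod 775). Now have -(396/775).
Factor out 2: 396 = 2^2·99. Since 775 ≡ 7 (mod 8), (2/775) = +1, and (2/775)^2 = +1. Now have -(99/775).
Both 99 ≡ 3 and 775 ≡ 3 (mod 4), so reciprocity gives (99/775) = -(775/99). Reduce: 775 ≡ 82 (mod 99). Now have (82/99).
Factor out 2: 82 = 2·41. Since 99 ≡ 3 (mod 8), (2/99) = -1. Now have -(41/99).
41 ≡ 1 (mod 4), so quadratic reciprocity gives (41/99) = (99/41). Reduce: 99 ≡ 17 (mod 41). Now have -(17/41).
17 ≡ 1 (mod 4), so quadratic reciprocity gives (17/41) = (41/17). Reduce: 41 ≡ 7 (mod 17). Now have -(7/17).
17 ≡ 1 (mod 4), so quadratic reciprocity gives (7/17) = (17/7). Reduce: 17 ≡ 3 (mod 7). Now have -(3/7).
Both 3 ≡ 3 and 7 ≡ 3 (mod 4), so reciprocity gives (3/7) = -(7/3). Reduce: 7 ≡ 1 (mod 3). Now have (1/3).
(1/3) = 1. Collecting the sign factors: 1.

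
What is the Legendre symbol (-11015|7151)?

(-11015|7151)
  = -(11015|7151)    [7151 ≡ 3 mod 4 ⇒ (-1|7151) = -1]
  = -(3864|7151)    [11015 ≡ 3864 mod 7151]
  = -(483|7151)    [7151 ≡ 7 mod 8 ⇒ (2|7151)^3 = +1]
  = (7151|483)    [QR: both ≡ 3 mod 4, sign flips]
  = (389|483)    [7151 ≡ 389 mod 483]
  = (483|389)    [QR: 389 ≡ 1 mod 4, sign kept]
  = (94|389)    [483 ≡ 94 mod 389]
  = -(47|389)    [389 ≡ 5 mod 8 ⇒ (2|389) = -1]
  = -(389|47)    [QR: 389 ≡ 1 mod 4, sign kept]
  = -(13|47)    [389 ≡ 13 mod 47]
  = -(47|13)    [QR: 13 ≡ 1 mod 4, sign kept]
  = -(8|13)    [47 ≡ 8 mod 13]
  = (1|13)    [13 ≡ 5 mod 8 ⇒ (2|13)^3 = -1]
  = 1    [(1|13) = 1]

1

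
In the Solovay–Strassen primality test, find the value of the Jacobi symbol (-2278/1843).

-1

(-2278/1843)
  = (1408/1843)    [-2278 ≡ 1408 mod 1843]
  = -(11/1843)    [1843 ≡ 3 mod 8 ⇒ (2/1843)^7 = -1]
  = (1843/11)    [QR: both ≡ 3 mod 4, sign flips]
  = (6/11)    [1843 ≡ 6 mod 11]
  = -(3/11)    [11 ≡ 3 mod 8 ⇒ (2/11) = -1]
  = (11/3)    [QR: both ≡ 3 mod 4, sign flips]
  = (2/3)    [11 ≡ 2 mod 3]
  = -(1/3)    [3 ≡ 3 mod 8 ⇒ (2/3) = -1]
  = -1    [(1/3) = 1]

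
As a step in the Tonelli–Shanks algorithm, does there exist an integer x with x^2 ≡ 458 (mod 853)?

Factor out 2: 458 = 2·229. Since 853 ≡ 5 (mod 8), (2|853) = -1. Now have -(229|853).
229 ≡ 1 (mod 4), so quadratic reciprocity gives (229|853) = (853|229). Reduce: 853 ≡ 166 (mod 229). Now have -(166|229).
Factor out 2: 166 = 2·83. Since 229 ≡ 5 (mod 8), (2|229) = -1. Now have (83|229).
229 ≡ 1 (mod 4), so quadratic reciprocity gives (83|229) = (229|83). Reduce: 229 ≡ 63 (mod 83). Now have (63|83).
Both 63 ≡ 3 and 83 ≡ 3 (mod 4), so reciprocity gives (63|83) = -(83|63). Reduce: 83 ≡ 20 (mod 63). Now have -(20|63).
Factor out 2: 20 = 2^2·5. Since 63 ≡ 7 (mod 8), (2|63) = +1, and (2|63)^2 = +1. Now have -(5|63).
5 ≡ 1 (mod 4), so quadratic reciprocity gives (5|63) = (63|5). Reduce: 63 ≡ 3 (mod 5). Now have -(3|5).
5 ≡ 1 (mod 4), so quadratic reciprocity gives (3|5) = (5|3). Reduce: 5 ≡ 2 (mod 3). Now have -(2|3).
Factor out 2: 2 = 2. Since 3 ≡ 3 (mod 8), (2|3) = -1. Now have (1|3).
(1|3) = 1. Collecting the sign factors: 1.
The Legendre symbol is 1, so x^2 ≡ 458 (mod 853) has solution.

yes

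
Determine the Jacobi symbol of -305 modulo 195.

(-305 / 195)
  = (85 / 195)    [-305 ≡ 85 mod 195]
  = (195 / 85)    [QR: 85 ≡ 1 mod 4, sign kept]
  = (25 / 85)    [195 ≡ 25 mod 85]
  = (85 / 25)    [QR: 25 ≡ 1 mod 4, sign kept]
  = (10 / 25)    [85 ≡ 10 mod 25]
  = (5 / 25)    [25 ≡ 1 mod 8 ⇒ (2 / 25) = +1]
  = (25 / 5)    [QR: 5 ≡ 1 mod 4, sign kept]
  = (0 / 5)    [25 ≡ 0 mod 5]
  = 0    [numerator 0, gcd > 1]

0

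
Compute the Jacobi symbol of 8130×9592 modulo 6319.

1

By multiplicativity, (8130·9592/6319) = (8130/6319)·(9592/6319).
First factor (8130/6319):
(8130/6319)
  = (1811/6319)    [8130 ≡ 1811 mod 6319]
  = -(6319/1811)    [QR: both ≡ 3 mod 4, sign flips]
  = -(886/1811)    [6319 ≡ 886 mod 1811]
  = (443/1811)    [1811 ≡ 3 mod 8 ⇒ (2/1811) = -1]
  = -(1811/443)    [QR: both ≡ 3 mod 4, sign flips]
  = -(39/443)    [1811 ≡ 39 mod 443]
  = (443/39)    [QR: both ≡ 3 mod 4, sign flips]
  = (14/39)    [443 ≡ 14 mod 39]
  = (7/39)    [39 ≡ 7 mod 8 ⇒ (2/39) = +1]
  = -(39/7)    [QR: both ≡ 3 mod 4, sign flips]
  = -(4/7)    [39 ≡ 4 mod 7]
  = -(1/7)    [7 ≡ 7 mod 8 ⇒ (2/7)^2 = +1]
  = -1    [(1/7) = 1]
Second factor (9592/6319):
(9592/6319)
  = (3273/6319)    [9592 ≡ 3273 mod 6319]
  = (6319/3273)    [QR: 3273 ≡ 1 mod 4, sign kept]
  = (3046/3273)    [6319 ≡ 3046 mod 3273]
  = (1523/3273)    [3273 ≡ 1 mod 8 ⇒ (2/3273) = +1]
  = (3273/1523)    [QR: 3273 ≡ 1 mod 4, sign kept]
  = (227/1523)    [3273 ≡ 227 mod 1523]
  = -(1523/227)    [QR: both ≡ 3 mod 4, sign flips]
  = -(161/227)    [1523 ≡ 161 mod 227]
  = -(227/161)    [QR: 161 ≡ 1 mod 4, sign kept]
  = -(66/161)    [227 ≡ 66 mod 161]
  = -(33/161)    [161 ≡ 1 mod 8 ⇒ (2/161) = +1]
  = -(161/33)    [QR: 33 ≡ 1 mod 4, sign kept]
  = -(29/33)    [161 ≡ 29 mod 33]
  = -(33/29)    [QR: 29 ≡ 1 mod 4, sign kept]
  = -(4/29)    [33 ≡ 4 mod 29]
  = -(1/29)    [29 ≡ 5 mod 8 ⇒ (2/29)^2 = +1]
  = -1    [(1/29) = 1]
Product: (-1)·(-1) = 1.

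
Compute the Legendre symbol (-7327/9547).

(-7327/9547)
  = -(7327/9547)    [9547 ≡ 3 mod 4 ⇒ (-1/9547) = -1]
  = (9547/7327)    [QR: both ≡ 3 mod 4, sign flips]
  = (2220/7327)    [9547 ≡ 2220 mod 7327]
  = (555/7327)    [7327 ≡ 7 mod 8 ⇒ (2/7327)^2 = +1]
  = -(7327/555)    [QR: both ≡ 3 mod 4, sign flips]
  = -(112/555)    [7327 ≡ 112 mod 555]
  = -(7/555)    [555 ≡ 3 mod 8 ⇒ (2/555)^4 = +1]
  = (555/7)    [QR: both ≡ 3 mod 4, sign flips]
  = (2/7)    [555 ≡ 2 mod 7]
  = (1/7)    [7 ≡ 7 mod 8 ⇒ (2/7) = +1]
  = 1    [(1/7) = 1]

1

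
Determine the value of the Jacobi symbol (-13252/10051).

(-13252/10051)
  = -(13252/10051)    [10051 ≡ 3 mod 4 ⇒ (-1/10051) = -1]
  = -(3201/10051)    [13252 ≡ 3201 mod 10051]
  = -(10051/3201)    [QR: 3201 ≡ 1 mod 4, sign kept]
  = -(448/3201)    [10051 ≡ 448 mod 3201]
  = -(7/3201)    [3201 ≡ 1 mod 8 ⇒ (2/3201)^6 = +1]
  = -(3201/7)    [QR: 3201 ≡ 1 mod 4, sign kept]
  = -(2/7)    [3201 ≡ 2 mod 7]
  = -(1/7)    [7 ≡ 7 mod 8 ⇒ (2/7) = +1]
  = -1    [(1/7) = 1]

-1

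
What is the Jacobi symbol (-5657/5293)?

-1

Reduce the numerator: -5657 ≡ 4929 (mod 5293), so (-5657/5293) = (4929/5293).
4929 ≡ 1 (mod 4), so quadratic reciprocity gives (4929/5293) = (5293/4929). Reduce: 5293 ≡ 364 (mod 4929). Now have (364/4929).
Factor out 2: 364 = 2^2·91. Since 4929 ≡ 1 (mod 8), (2/4929) = +1, and (2/4929)^2 = +1. Now have (91/4929).
4929 ≡ 1 (mod 4), so quadratic reciprocity gives (91/4929) = (4929/91). Reduce: 4929 ≡ 15 (mod 91). Now have (15/91).
Both 15 ≡ 3 and 91 ≡ 3 (mod 4), so reciprocity gives (15/91) = -(91/15). Reduce: 91 ≡ 1 (mod 15). Now have -(1/15).
(1/15) = 1. Collecting the sign factors: -1.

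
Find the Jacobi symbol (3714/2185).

-1

(3714/2185)
  = (1529/2185)    [3714 ≡ 1529 mod 2185]
  = (2185/1529)    [QR: 1529 ≡ 1 mod 4, sign kept]
  = (656/1529)    [2185 ≡ 656 mod 1529]
  = (41/1529)    [1529 ≡ 1 mod 8 ⇒ (2/1529)^4 = +1]
  = (1529/41)    [QR: 41 ≡ 1 mod 4, sign kept]
  = (12/41)    [1529 ≡ 12 mod 41]
  = (3/41)    [41 ≡ 1 mod 8 ⇒ (2/41)^2 = +1]
  = (41/3)    [QR: 41 ≡ 1 mod 4, sign kept]
  = (2/3)    [41 ≡ 2 mod 3]
  = -(1/3)    [3 ≡ 3 mod 8 ⇒ (2/3) = -1]
  = -1    [(1/3) = 1]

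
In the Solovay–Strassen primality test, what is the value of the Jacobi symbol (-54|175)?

1

Reduce the numerator: -54 ≡ 121 (mod 175), so (-54|175) = (121|175).
121 ≡ 1 (mod 4), so quadratic reciprocity gives (121|175) = (175|121). Reduce: 175 ≡ 54 (mod 121). Now have (54|121).
Factor out 2: 54 = 2·27. Since 121 ≡ 1 (mod 8), (2|121) = +1. Now have (27|121).
121 ≡ 1 (mod 4), so quadratic reciprocity gives (27|121) = (121|27). Reduce: 121 ≡ 13 (mod 27). Now have (13|27).
13 ≡ 1 (mod 4), so quadratic reciprocity gives (13|27) = (27|13). Reduce: 27 ≡ 1 (mod 13). Now have (1|13).
(1|13) = 1. Collecting the sign factors: 1.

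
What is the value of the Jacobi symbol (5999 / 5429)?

-1

(5999 / 5429)
  = (570 / 5429)    [5999 ≡ 570 mod 5429]
  = -(285 / 5429)    [5429 ≡ 5 mod 8 ⇒ (2 / 5429) = -1]
  = -(5429 / 285)    [QR: 285 ≡ 1 mod 4, sign kept]
  = -(14 / 285)    [5429 ≡ 14 mod 285]
  = (7 / 285)    [285 ≡ 5 mod 8 ⇒ (2 / 285) = -1]
  = (285 / 7)    [QR: 285 ≡ 1 mod 4, sign kept]
  = (5 / 7)    [285 ≡ 5 mod 7]
  = (7 / 5)    [QR: 5 ≡ 1 mod 4, sign kept]
  = (2 / 5)    [7 ≡ 2 mod 5]
  = -(1 / 5)    [5 ≡ 5 mod 8 ⇒ (2 / 5) = -1]
  = -1    [(1 / 5) = 1]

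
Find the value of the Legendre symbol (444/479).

-1

(444/479)
  = (111/479)    [479 ≡ 7 mod 8 ⇒ (2/479)^2 = +1]
  = -(479/111)    [QR: both ≡ 3 mod 4, sign flips]
  = -(35/111)    [479 ≡ 35 mod 111]
  = (111/35)    [QR: both ≡ 3 mod 4, sign flips]
  = (6/35)    [111 ≡ 6 mod 35]
  = -(3/35)    [35 ≡ 3 mod 8 ⇒ (2/35) = -1]
  = (35/3)    [QR: both ≡ 3 mod 4, sign flips]
  = (2/3)    [35 ≡ 2 mod 3]
  = -(1/3)    [3 ≡ 3 mod 8 ⇒ (2/3) = -1]
  = -1    [(1/3) = 1]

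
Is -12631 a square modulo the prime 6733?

yes

(-12631/6733)
  = (835/6733)    [-12631 ≡ 835 mod 6733]
  = (6733/835)    [QR: 6733 ≡ 1 mod 4, sign kept]
  = (53/835)    [6733 ≡ 53 mod 835]
  = (835/53)    [QR: 53 ≡ 1 mod 4, sign kept]
  = (40/53)    [835 ≡ 40 mod 53]
  = -(5/53)    [53 ≡ 5 mod 8 ⇒ (2/53)^3 = -1]
  = -(53/5)    [QR: 5 ≡ 1 mod 4, sign kept]
  = -(3/5)    [53 ≡ 3 mod 5]
  = -(5/3)    [QR: 5 ≡ 1 mod 4, sign kept]
  = -(2/3)    [5 ≡ 2 mod 3]
  = (1/3)    [3 ≡ 3 mod 8 ⇒ (2/3) = -1]
  = 1    [(1/3) = 1]
The Legendre symbol is 1, so x^2 ≡ -12631 (mod 6733) has solution.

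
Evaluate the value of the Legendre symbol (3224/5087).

1

(3224/5087)
  = (403/5087)    [5087 ≡ 7 mod 8 ⇒ (2/5087)^3 = +1]
  = -(5087/403)    [QR: both ≡ 3 mod 4, sign flips]
  = -(251/403)    [5087 ≡ 251 mod 403]
  = (403/251)    [QR: both ≡ 3 mod 4, sign flips]
  = (152/251)    [403 ≡ 152 mod 251]
  = -(19/251)    [251 ≡ 3 mod 8 ⇒ (2/251)^3 = -1]
  = (251/19)    [QR: both ≡ 3 mod 4, sign flips]
  = (4/19)    [251 ≡ 4 mod 19]
  = (1/19)    [19 ≡ 3 mod 8 ⇒ (2/19)^2 = +1]
  = 1    [(1/19) = 1]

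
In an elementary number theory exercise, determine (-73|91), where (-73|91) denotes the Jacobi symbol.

-1

Reduce the numerator: -73 ≡ 18 (mod 91), so (-73|91) = (18|91).
Factor out 2: 18 = 2·9. Since 91 ≡ 3 (mod 8), (2|91) = -1. Now have -(9|91).
9 ≡ 1 (mod 4), so quadratic reciprocity gives (9|91) = (91|9). Reduce: 91 ≡ 1 (mod 9). Now have -(1|9).
(1|9) = 1. Collecting the sign factors: -1.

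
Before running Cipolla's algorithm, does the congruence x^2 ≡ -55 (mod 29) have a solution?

(-55/29)
  = (3/29)    [-55 ≡ 3 mod 29]
  = (29/3)    [QR: 29 ≡ 1 mod 4, sign kept]
  = (2/3)    [29 ≡ 2 mod 3]
  = -(1/3)    [3 ≡ 3 mod 8 ⇒ (2/3) = -1]
  = -1    [(1/3) = 1]
The Legendre symbol is -1, so x^2 ≡ -55 (mod 29) has no solution.

no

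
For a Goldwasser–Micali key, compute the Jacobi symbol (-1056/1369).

1

Reduce the numerator: -1056 ≡ 313 (mod 1369), so (-1056/1369) = (313/1369).
313 ≡ 1 (mod 4), so quadratic reciprocity gives (313/1369) = (1369/313). Reduce: 1369 ≡ 117 (mod 313). Now have (117/313).
117 ≡ 1 (mod 4), so quadratic reciprocity gives (117/313) = (313/117). Reduce: 313 ≡ 79 (mod 117). Now have (79/117).
117 ≡ 1 (mod 4), so quadratic reciprocity gives (79/117) = (117/79). Reduce: 117 ≡ 38 (mod 79). Now have (38/79).
Factor out 2: 38 = 2·19. Since 79 ≡ 7 (mod 8), (2/79) = +1. Now have (19/79).
Both 19 ≡ 3 and 79 ≡ 3 (mod 4), so reciprocity gives (19/79) = -(79/19). Reduce: 79 ≡ 3 (mod 19). Now have -(3/19).
Both 3 ≡ 3 and 19 ≡ 3 (mod 4), so reciprocity gives (3/19) = -(19/3). Reduce: 19 ≡ 1 (mod 3). Now have (1/3).
(1/3) = 1. Collecting the sign factors: 1.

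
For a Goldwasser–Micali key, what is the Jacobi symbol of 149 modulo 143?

(149/143)
  = (6/143)    [149 ≡ 6 mod 143]
  = (3/143)    [143 ≡ 7 mod 8 ⇒ (2/143) = +1]
  = -(143/3)    [QR: both ≡ 3 mod 4, sign flips]
  = -(2/3)    [143 ≡ 2 mod 3]
  = (1/3)    [3 ≡ 3 mod 8 ⇒ (2/3) = -1]
  = 1    [(1/3) = 1]

1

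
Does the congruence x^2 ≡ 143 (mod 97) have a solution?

(143/97)
  = (46/97)    [143 ≡ 46 mod 97]
  = (23/97)    [97 ≡ 1 mod 8 ⇒ (2/97) = +1]
  = (97/23)    [QR: 97 ≡ 1 mod 4, sign kept]
  = (5/23)    [97 ≡ 5 mod 23]
  = (23/5)    [QR: 5 ≡ 1 mod 4, sign kept]
  = (3/5)    [23 ≡ 3 mod 5]
  = (5/3)    [QR: 5 ≡ 1 mod 4, sign kept]
  = (2/3)    [5 ≡ 2 mod 3]
  = -(1/3)    [3 ≡ 3 mod 8 ⇒ (2/3) = -1]
  = -1    [(1/3) = 1]
The Legendre symbol is -1, so x^2 ≡ 143 (mod 97) has no solution.

no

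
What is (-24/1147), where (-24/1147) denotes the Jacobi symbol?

-1

Reduce the numerator: -24 ≡ 1123 (mod 1147), so (-24/1147) = (1123/1147).
Both 1123 ≡ 3 and 1147 ≡ 3 (mod 4), so reciprocity gives (1123/1147) = -(1147/1123). Reduce: 1147 ≡ 24 (mod 1123). Now have -(24/1123).
Factor out 2: 24 = 2^3·3. Since 1123 ≡ 3 (mod 8), (2/1123) = -1, and (2/1123)^3 = -1. Now have (3/1123).
Both 3 ≡ 3 and 1123 ≡ 3 (mod 4), so reciprocity gives (3/1123) = -(1123/3). Reduce: 1123 ≡ 1 (mod 3). Now have -(1/3).
(1/3) = 1. Collecting the sign factors: -1.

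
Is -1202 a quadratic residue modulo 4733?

(-1202/4733)
  = (1202/4733)    [4733 ≡ 1 mod 4 ⇒ (-1/4733) = +1]
  = -(601/4733)    [4733 ≡ 5 mod 8 ⇒ (2/4733) = -1]
  = -(4733/601)    [QR: 601 ≡ 1 mod 4, sign kept]
  = -(526/601)    [4733 ≡ 526 mod 601]
  = -(263/601)    [601 ≡ 1 mod 8 ⇒ (2/601) = +1]
  = -(601/263)    [QR: 601 ≡ 1 mod 4, sign kept]
  = -(75/263)    [601 ≡ 75 mod 263]
  = (263/75)    [QR: both ≡ 3 mod 4, sign flips]
  = (38/75)    [263 ≡ 38 mod 75]
  = -(19/75)    [75 ≡ 3 mod 8 ⇒ (2/75) = -1]
  = (75/19)    [QR: both ≡ 3 mod 4, sign flips]
  = (18/19)    [75 ≡ 18 mod 19]
  = -(9/19)    [19 ≡ 3 mod 8 ⇒ (2/19) = -1]
  = -(19/9)    [QR: 9 ≡ 1 mod 4, sign kept]
  = -(1/9)    [19 ≡ 1 mod 9]
  = -1    [(1/9) = 1]
The Legendre symbol is -1, so x^2 ≡ -1202 (mod 4733) has no solution.

no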